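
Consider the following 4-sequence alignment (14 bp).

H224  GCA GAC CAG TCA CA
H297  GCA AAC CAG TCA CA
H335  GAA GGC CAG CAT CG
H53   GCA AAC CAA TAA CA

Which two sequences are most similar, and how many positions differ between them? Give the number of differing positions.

1

Pairwise Hamming distances:
  H224 vs H297: 1
  H224 vs H335: 6
  H224 vs H53: 3
  H297 vs H335: 7
  H297 vs H53: 2
  H335 vs H53: 7
The smallest is 1, between H224 and H297.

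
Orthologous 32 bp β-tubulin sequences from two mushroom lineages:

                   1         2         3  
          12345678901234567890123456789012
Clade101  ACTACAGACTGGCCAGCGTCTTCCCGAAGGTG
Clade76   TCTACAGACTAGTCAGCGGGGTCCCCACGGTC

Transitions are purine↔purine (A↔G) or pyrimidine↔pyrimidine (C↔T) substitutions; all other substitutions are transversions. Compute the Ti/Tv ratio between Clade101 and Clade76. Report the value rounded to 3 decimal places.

Differing sites — 1:A/T (Tv); 11:G/A (Ti); 13:C/T (Ti); 19:T/G (Tv); 20:C/G (Tv); 21:T/G (Tv); 26:G/C (Tv); 28:A/C (Tv); 32:G/C (Tv).
Of the 9 differences, 2 transitions and 7 transversions, so Ti/Tv = 2/7 = 0.286.

0.286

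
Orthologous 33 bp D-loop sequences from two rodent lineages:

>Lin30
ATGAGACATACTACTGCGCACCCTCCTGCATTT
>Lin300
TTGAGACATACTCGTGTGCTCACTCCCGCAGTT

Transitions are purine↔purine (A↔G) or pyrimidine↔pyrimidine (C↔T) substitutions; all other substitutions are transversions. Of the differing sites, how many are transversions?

Mismatches occur at site 1 (A/T, transversion), site 13 (A/C, transversion), site 14 (C/G, transversion), site 17 (C/T, transition), site 20 (A/T, transversion), site 22 (C/A, transversion), site 27 (T/C, transition), site 31 (T/G, transversion).
Of the 8 differences, 2 transitions and 6 transversions, so the answer is 6.

6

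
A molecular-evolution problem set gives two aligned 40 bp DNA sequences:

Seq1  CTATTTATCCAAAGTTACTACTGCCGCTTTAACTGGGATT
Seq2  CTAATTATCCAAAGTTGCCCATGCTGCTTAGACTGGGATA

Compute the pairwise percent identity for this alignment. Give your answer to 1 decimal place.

77.5%

Mismatches occur at site 4 (T/A), site 17 (A/G), site 19 (T/C), site 20 (A/C), site 21 (C/A), site 25 (C/T), site 30 (T/A), site 31 (A/G), site 40 (T/A).
31 of the 40 sites match, so the percent identity is 31/40 × 100 = 77.5%.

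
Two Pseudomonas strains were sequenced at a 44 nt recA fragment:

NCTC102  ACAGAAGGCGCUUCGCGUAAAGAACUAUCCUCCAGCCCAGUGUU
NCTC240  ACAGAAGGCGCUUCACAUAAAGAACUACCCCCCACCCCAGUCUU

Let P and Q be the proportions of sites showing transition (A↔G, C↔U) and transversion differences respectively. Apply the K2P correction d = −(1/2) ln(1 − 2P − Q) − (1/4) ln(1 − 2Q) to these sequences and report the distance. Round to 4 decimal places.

0.1527

Differing sites — 15:G/A (Ti); 17:G/A (Ti); 28:U/C (Ti); 31:U/C (Ti); 35:G/C (Tv); 42:G/C (Tv).
Of the 6 differences, 4 transitions and 2 transversions over 44 sites: P = 4/44 = 0.090909, Q = 2/44 = 0.045455.
d = −0.5·ln(0.772727) − 0.25·ln(0.909090) = −0.5·(-0.257829) − 0.25·(-0.095311) = 0.1527.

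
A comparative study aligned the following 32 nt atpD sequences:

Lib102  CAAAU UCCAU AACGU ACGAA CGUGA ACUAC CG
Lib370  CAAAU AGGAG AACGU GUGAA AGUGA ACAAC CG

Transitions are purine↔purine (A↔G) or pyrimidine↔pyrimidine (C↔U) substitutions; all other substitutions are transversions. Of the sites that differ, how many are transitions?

Mismatches occur at site 6 (U↔A, transversion), site 7 (C↔G, transversion), site 8 (C↔G, transversion), site 10 (U↔G, transversion), site 16 (A↔G, transition), site 17 (C↔U, transition), site 21 (C↔A, transversion), site 28 (U↔A, transversion).
Of the 8 differences, 2 transitions and 6 transversions, so the answer is 2.

2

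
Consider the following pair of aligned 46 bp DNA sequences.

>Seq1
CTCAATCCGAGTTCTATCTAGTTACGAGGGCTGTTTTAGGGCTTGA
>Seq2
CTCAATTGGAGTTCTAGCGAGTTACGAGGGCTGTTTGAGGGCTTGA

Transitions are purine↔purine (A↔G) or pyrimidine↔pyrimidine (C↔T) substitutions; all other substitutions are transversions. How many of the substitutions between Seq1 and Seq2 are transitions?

The sequences differ at positions 7 (C/T, transition), 8 (C/G, transversion), 17 (T/G, transversion), 19 (T/G, transversion), 37 (T/G, transversion).
Of the 5 differences, 1 transition and 4 transversions, so the answer is 1.

1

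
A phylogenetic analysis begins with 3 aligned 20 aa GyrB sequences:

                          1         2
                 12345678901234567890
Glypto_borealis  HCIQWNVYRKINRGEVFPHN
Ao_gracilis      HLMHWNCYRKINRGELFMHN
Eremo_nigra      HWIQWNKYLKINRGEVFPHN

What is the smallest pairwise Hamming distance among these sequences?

3

Pairwise Hamming distances:
  Glypto_borealis vs Ao_gracilis: 6
  Glypto_borealis vs Eremo_nigra: 3
  Ao_gracilis vs Eremo_nigra: 7
The smallest is 3, between Glypto_borealis and Eremo_nigra.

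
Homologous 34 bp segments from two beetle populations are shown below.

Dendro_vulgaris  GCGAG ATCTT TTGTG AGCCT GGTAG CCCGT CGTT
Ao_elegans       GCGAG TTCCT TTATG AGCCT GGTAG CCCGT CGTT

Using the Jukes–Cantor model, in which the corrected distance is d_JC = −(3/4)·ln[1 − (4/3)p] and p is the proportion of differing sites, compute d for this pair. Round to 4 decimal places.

0.0939

Differing sites — 6:A/T; 9:T/C; 13:G/A.
p = 3/34 = 0.088235.
d = −0.75 · ln(1 − (4/3)·0.088235) = −0.75 · ln(0.882353) = −0.75 · (-0.125163) = 0.0939.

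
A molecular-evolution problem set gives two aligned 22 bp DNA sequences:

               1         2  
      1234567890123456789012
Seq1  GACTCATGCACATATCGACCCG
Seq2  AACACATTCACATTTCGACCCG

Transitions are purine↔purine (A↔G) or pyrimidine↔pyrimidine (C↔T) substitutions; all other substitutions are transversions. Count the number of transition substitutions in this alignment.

1

The sequences differ at positions 1 (G/A, transition), 4 (T/A, transversion), 8 (G/T, transversion), 14 (A/T, transversion).
Of the 4 differences, 1 transition and 3 transversions, so the answer is 1.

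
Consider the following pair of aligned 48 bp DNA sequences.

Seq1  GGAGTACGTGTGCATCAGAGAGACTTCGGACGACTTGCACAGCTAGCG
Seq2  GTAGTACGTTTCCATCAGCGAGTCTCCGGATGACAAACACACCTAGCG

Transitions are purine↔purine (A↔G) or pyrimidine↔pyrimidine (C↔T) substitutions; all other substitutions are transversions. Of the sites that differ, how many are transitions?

The sequences differ at positions 2 (G/T, transversion), 10 (G/T, transversion), 12 (G/C, transversion), 19 (A/C, transversion), 23 (A/T, transversion), 26 (T/C, transition), 31 (C/T, transition), 35 (T/A, transversion), 36 (T/A, transversion), 37 (G/A, transition), 42 (G/C, transversion).
Of the 11 differences, 3 transitions and 8 transversions, so the answer is 3.

3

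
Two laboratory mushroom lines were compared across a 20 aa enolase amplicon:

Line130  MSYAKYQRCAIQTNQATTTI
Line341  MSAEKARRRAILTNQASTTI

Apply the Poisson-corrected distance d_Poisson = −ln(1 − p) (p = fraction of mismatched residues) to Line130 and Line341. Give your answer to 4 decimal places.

Mismatches occur at site 3 (Y→A), site 4 (A→E), site 6 (Y→A), site 7 (Q→R), site 9 (C→R), site 12 (Q→L), site 17 (T→S).
p = 7/20 = 0.350000.
d = −ln(1 − 0.350000) = −ln(0.650000) = 0.4308.

0.4308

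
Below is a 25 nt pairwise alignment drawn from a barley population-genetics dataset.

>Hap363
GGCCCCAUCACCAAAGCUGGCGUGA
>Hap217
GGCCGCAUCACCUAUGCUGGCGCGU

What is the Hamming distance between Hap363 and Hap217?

5

The sequences differ at positions 5 (C/G), 13 (A/U), 15 (A/U), 23 (U/C), 25 (A/U).
That gives 5 mismatches out of 25 aligned sites, so the Hamming distance is 5.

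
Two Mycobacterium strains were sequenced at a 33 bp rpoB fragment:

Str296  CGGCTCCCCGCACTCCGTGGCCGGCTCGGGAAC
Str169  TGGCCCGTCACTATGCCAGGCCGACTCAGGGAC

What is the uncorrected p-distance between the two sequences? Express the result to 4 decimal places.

Differing sites — 1:C/T; 5:T/C; 7:C/G; 8:C/T; 10:G/A; 12:A/T; 13:C/A; 15:C/G; 17:G/C; 18:T/A; 24:G/A; 28:G/A; 31:A/G.
There are 13 differences over 33 sites, so p = 13/33 = 0.3939.

0.3939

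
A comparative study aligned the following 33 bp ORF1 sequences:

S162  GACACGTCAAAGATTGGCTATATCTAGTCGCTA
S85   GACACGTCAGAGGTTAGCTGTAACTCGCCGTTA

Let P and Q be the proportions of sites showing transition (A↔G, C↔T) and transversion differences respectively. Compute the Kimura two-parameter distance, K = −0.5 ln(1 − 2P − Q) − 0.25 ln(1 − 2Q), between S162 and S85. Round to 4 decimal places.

0.3083

The sequences differ at positions 10 (A/G, transition), 13 (A/G, transition), 16 (G/A, transition), 20 (A/G, transition), 23 (T/A, transversion), 26 (A/C, transversion), 28 (T/C, transition), 31 (C/T, transition).
Of the 8 differences, 6 transitions and 2 transversions over 33 sites: P = 6/33 = 0.181818, Q = 2/33 = 0.060606.
d = −0.5·ln(0.575758) − 0.25·ln(0.878788) = −0.5·(-0.552068) − 0.25·(-0.129212) = 0.3083.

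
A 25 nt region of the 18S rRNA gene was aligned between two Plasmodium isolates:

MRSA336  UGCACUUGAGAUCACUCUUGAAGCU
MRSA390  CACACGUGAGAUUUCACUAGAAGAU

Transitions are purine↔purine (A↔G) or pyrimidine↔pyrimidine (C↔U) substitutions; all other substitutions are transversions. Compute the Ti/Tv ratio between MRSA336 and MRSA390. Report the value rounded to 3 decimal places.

0.600

The sequences differ at positions 1 (U/C, transition), 2 (G/A, transition), 6 (U/G, transversion), 13 (C/U, transition), 14 (A/U, transversion), 16 (U/A, transversion), 19 (U/A, transversion), 24 (C/A, transversion).
Of the 8 differences, 3 transitions and 5 transversions, so Ti/Tv = 3/5 = 0.600.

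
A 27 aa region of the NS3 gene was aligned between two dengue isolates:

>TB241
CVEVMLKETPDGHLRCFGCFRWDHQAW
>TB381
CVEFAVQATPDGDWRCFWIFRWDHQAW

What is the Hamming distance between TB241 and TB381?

Differing sites — 4:V/F; 5:M/A; 6:L/V; 7:K/Q; 8:E/A; 13:H/D; 14:L/W; 18:G/W; 19:C/I.
That gives 9 mismatches out of 27 aligned sites, so the Hamming distance is 9.

9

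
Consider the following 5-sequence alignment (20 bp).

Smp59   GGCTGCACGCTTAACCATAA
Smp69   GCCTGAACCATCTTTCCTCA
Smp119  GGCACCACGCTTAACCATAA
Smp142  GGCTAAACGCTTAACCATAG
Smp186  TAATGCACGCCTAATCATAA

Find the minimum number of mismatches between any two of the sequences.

Pairwise Hamming distances:
  Smp59 vs Smp69: 10
  Smp59 vs Smp119: 2
  Smp59 vs Smp142: 3
  Smp59 vs Smp186: 5
  Smp69 vs Smp119: 12
  Smp69 vs Smp142: 11
  Smp69 vs Smp186: 12
  Smp119 vs Smp142: 4
  Smp119 vs Smp186: 7
  Smp142 vs Smp186: 8
The smallest is 2, between Smp59 and Smp119.

2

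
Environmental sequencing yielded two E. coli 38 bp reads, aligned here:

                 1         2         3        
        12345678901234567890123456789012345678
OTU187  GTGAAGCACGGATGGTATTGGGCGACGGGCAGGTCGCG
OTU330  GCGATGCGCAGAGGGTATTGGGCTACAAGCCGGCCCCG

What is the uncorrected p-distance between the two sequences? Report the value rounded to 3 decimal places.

0.289

Mismatches occur at site 2 (T/C), site 5 (A/T), site 8 (A/G), site 10 (G/A), site 13 (T/G), site 24 (G/T), site 27 (G/A), site 28 (G/A), site 31 (A/C), site 34 (T/C), site 36 (G/C).
There are 11 differences over 38 sites, so p = 11/38 = 0.289.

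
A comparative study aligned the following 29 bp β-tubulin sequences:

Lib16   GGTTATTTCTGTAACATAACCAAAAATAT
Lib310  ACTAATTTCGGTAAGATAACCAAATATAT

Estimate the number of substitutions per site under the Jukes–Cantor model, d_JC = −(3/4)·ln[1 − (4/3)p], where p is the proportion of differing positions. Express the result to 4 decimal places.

Differing sites — 1:G/A; 2:G/C; 4:T/A; 10:T/G; 15:C/G; 25:A/T.
p = 6/29 = 0.206897.
d = −0.75 · ln(1 − (4/3)·0.206897) = −0.75 · ln(0.724137) = −0.75 · (-0.322775) = 0.2421.

0.2421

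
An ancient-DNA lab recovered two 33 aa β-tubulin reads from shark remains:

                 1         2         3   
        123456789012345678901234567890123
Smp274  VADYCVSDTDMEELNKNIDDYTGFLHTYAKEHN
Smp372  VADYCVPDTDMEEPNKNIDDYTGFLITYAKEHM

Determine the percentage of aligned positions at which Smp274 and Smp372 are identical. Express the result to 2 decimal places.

The sequences differ at positions 7 (S/P), 14 (L/P), 26 (H/I), 33 (N/M).
29 of the 33 sites match, so the percent identity is 29/33 × 100 = 87.88%.

87.88%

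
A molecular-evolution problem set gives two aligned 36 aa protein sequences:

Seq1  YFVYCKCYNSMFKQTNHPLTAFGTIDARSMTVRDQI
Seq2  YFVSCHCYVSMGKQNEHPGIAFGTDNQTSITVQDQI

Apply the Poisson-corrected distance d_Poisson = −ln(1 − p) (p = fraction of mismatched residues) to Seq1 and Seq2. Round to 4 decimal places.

0.4925

The sequences differ at positions 4 (Y/S), 6 (K/H), 9 (N/V), 12 (F/G), 15 (T/N), 16 (N/E), 19 (L/G), 20 (T/I), 25 (I/D), 26 (D/N), 27 (A/Q), 28 (R/T), 30 (M/I), 33 (R/Q).
p = 14/36 = 0.388889.
d = −ln(1 − 0.388889) = −ln(0.611111) = 0.4925.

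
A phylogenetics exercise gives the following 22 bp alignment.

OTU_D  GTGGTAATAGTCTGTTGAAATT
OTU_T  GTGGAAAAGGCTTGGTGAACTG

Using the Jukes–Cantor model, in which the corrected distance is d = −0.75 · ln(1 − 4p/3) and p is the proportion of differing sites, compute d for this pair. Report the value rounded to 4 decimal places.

0.4975

The sequences differ at positions 5 (T/A), 8 (T/A), 9 (A/G), 11 (T/C), 12 (C/T), 15 (T/G), 20 (A/C), 22 (T/G).
p = 8/22 = 0.363636.
d = −0.75 · ln(1 − (4/3)·0.363636) = −0.75 · ln(0.515152) = −0.75 · (-0.663293) = 0.4975.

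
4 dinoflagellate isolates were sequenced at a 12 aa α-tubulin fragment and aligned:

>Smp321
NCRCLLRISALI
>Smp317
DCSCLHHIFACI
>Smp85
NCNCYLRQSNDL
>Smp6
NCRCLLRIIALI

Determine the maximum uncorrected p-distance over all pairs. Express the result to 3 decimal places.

0.833

Pairwise Hamming distances:
  Smp321 vs Smp317: 6
  Smp321 vs Smp85: 6
  Smp321 vs Smp6: 1
  Smp317 vs Smp85: 10
  Smp317 vs Smp6: 6
  Smp85 vs Smp6: 7
The largest is 10 mismatches, between Smp317 and Smp85; p = 10/12 = 0.833.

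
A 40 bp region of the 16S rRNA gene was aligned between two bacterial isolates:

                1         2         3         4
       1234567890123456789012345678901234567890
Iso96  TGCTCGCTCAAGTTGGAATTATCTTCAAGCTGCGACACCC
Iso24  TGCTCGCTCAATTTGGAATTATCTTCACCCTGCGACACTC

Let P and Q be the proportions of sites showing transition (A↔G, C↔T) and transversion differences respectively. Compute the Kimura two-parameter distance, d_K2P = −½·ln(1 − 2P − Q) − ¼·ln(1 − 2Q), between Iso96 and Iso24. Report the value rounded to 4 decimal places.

0.1074

The sequences differ at positions 12 (G/T, transversion), 28 (A/C, transversion), 29 (G/C, transversion), 39 (C/T, transition).
Of the 4 differences, 1 transition and 3 transversions over 40 sites: P = 1/40 = 0.025000, Q = 3/40 = 0.075000.
d = −0.5·ln(0.875000) − 0.25·ln(0.850000) = −0.5·(-0.133531) − 0.25·(-0.162519) = 0.1074.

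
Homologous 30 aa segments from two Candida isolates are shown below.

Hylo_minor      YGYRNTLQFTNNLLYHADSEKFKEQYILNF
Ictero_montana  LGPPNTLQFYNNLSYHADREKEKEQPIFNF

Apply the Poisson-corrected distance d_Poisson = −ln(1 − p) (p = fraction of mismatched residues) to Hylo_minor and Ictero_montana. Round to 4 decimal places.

0.3567

The sequences differ at positions 1 (Y/L), 3 (Y/P), 4 (R/P), 10 (T/Y), 14 (L/S), 19 (S/R), 22 (F/E), 26 (Y/P), 28 (L/F).
p = 9/30 = 0.300000.
d = −ln(1 − 0.300000) = −ln(0.700000) = 0.3567.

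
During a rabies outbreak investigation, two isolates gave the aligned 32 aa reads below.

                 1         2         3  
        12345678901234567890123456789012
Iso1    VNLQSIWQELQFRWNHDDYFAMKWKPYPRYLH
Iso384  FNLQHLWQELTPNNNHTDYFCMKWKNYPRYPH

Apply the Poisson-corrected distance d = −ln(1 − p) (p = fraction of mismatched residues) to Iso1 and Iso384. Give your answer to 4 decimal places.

The sequences differ at positions 1 (V/F), 5 (S/H), 6 (I/L), 11 (Q/T), 12 (F/P), 13 (R/N), 14 (W/N), 17 (D/T), 21 (A/C), 26 (P/N), 31 (L/P).
p = 11/32 = 0.343750.
d = −ln(1 − 0.343750) = −ln(0.656250) = 0.4212.

0.4212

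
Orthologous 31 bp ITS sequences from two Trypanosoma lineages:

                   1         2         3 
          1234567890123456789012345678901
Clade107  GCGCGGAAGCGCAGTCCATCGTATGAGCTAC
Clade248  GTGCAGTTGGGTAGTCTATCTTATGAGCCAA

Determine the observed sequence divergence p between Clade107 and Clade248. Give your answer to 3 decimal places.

The sequences differ at positions 2 (C/T), 5 (G/A), 7 (A/T), 8 (A/T), 10 (C/G), 12 (C/T), 17 (C/T), 21 (G/T), 29 (T/C), 31 (C/A).
There are 10 differences over 31 sites, so p = 10/31 = 0.323.

0.323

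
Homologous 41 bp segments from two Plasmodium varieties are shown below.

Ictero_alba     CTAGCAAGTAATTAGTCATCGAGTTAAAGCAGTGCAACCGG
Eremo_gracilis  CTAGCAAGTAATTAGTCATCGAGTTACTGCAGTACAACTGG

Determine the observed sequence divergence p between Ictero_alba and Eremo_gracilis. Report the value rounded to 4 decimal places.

0.0976

Mismatches occur at site 27 (A↔C), site 28 (A↔T), site 34 (G↔A), site 39 (C↔T).
There are 4 differences over 41 sites, so p = 4/41 = 0.0976.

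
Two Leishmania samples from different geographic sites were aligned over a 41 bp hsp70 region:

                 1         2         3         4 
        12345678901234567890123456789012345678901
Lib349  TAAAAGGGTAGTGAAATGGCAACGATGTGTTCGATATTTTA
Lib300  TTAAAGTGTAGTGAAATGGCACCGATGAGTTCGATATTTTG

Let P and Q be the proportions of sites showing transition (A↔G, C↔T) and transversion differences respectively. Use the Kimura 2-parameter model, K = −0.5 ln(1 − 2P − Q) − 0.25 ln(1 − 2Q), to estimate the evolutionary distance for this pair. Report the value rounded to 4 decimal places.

0.1334

The sequences differ at positions 2 (A/T, transversion), 7 (G/T, transversion), 22 (A/C, transversion), 28 (T/A, transversion), 41 (A/G, transition).
Of the 5 differences, 1 transition and 4 transversions over 41 sites: P = 1/41 = 0.024390, Q = 4/41 = 0.097561.
d = −0.5·ln(0.853659) − 0.25·ln(0.804878) = −0.5·(-0.158223) − 0.25·(-0.217065) = 0.1334.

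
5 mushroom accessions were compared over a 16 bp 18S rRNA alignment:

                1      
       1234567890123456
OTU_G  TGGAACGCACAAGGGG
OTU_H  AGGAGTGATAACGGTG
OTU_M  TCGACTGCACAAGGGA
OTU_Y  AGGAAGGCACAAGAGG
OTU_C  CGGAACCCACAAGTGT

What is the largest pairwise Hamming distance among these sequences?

Pairwise Hamming distances:
  OTU_G vs OTU_H: 8
  OTU_G vs OTU_M: 4
  OTU_G vs OTU_Y: 3
  OTU_G vs OTU_C: 4
  OTU_H vs OTU_M: 9
  OTU_H vs OTU_Y: 8
  OTU_H vs OTU_C: 11
  OTU_M vs OTU_Y: 6
  OTU_M vs OTU_C: 7
  OTU_Y vs OTU_C: 5
The largest is 11, between OTU_H and OTU_C.

11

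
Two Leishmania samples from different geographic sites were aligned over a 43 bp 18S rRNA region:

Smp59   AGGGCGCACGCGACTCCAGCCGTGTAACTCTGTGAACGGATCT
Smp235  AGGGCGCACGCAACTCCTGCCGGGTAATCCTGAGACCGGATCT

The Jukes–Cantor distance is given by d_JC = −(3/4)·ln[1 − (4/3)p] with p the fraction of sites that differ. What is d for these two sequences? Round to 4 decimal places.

The sequences differ at positions 12 (G/A), 18 (A/T), 23 (T/G), 28 (C/T), 29 (T/C), 33 (T/A), 36 (A/C).
p = 7/43 = 0.162791.
d = −0.75 · ln(1 − (4/3)·0.162791) = −0.75 · ln(0.782945) = −0.75 · (-0.244693) = 0.1835.

0.1835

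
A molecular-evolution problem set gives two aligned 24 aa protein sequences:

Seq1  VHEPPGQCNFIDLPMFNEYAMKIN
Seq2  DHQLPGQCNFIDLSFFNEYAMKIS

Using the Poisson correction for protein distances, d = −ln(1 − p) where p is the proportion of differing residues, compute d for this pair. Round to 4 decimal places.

0.2877

Differing sites — 1:V/D; 3:E/Q; 4:P/L; 14:P/S; 15:M/F; 24:N/S.
p = 6/24 = 0.250000.
d = −ln(1 − 0.250000) = −ln(0.750000) = 0.2877.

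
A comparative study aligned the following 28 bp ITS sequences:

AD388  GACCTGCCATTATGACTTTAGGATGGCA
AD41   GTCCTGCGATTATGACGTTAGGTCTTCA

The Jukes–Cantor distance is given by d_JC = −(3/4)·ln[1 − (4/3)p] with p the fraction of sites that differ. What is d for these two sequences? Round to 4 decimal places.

0.3041

Differing sites — 2:A/T; 8:C/G; 17:T/G; 23:A/T; 24:T/C; 25:G/T; 26:G/T.
p = 7/28 = 0.250000.
d = −0.75 · ln(1 − (4/3)·0.250000) = −0.75 · ln(0.666667) = −0.75 · (-0.405465) = 0.3041.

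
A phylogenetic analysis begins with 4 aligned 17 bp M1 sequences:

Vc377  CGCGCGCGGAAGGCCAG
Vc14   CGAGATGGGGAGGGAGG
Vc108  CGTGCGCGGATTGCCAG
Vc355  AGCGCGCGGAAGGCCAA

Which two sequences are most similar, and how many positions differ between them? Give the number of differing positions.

Pairwise Hamming distances:
  Vc377 vs Vc14: 8
  Vc377 vs Vc108: 3
  Vc377 vs Vc355: 2
  Vc14 vs Vc108: 10
  Vc14 vs Vc355: 10
  Vc108 vs Vc355: 5
The smallest is 2, between Vc377 and Vc355.

2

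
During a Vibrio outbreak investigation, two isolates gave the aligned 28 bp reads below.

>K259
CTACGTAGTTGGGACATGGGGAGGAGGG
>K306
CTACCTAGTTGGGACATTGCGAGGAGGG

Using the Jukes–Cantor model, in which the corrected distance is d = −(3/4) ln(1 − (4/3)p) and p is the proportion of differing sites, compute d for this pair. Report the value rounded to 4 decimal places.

Mismatches occur at site 5 (G↔C), site 18 (G↔T), site 20 (G↔C).
p = 3/28 = 0.107143.
d = −0.75 · ln(1 − (4/3)·0.107143) = −0.75 · ln(0.857143) = −0.75 · (-0.154151) = 0.1156.

0.1156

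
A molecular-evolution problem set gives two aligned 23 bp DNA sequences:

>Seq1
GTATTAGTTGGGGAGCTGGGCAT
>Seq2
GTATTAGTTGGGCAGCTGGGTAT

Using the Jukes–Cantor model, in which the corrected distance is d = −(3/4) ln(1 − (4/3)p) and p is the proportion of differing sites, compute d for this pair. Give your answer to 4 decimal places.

Differing sites — 13:G/C; 21:C/T.
p = 2/23 = 0.086957.
d = −0.75 · ln(1 − (4/3)·0.086957) = −0.75 · ln(0.884057) = −0.75 · (-0.123234) = 0.0924.

0.0924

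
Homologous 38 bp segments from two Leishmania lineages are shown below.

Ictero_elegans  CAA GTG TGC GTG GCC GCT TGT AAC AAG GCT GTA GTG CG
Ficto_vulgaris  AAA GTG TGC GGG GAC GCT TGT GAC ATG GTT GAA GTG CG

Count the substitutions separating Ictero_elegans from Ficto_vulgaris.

Mismatches occur at site 1 (C↔A), site 11 (T↔G), site 14 (C↔A), site 22 (A↔G), site 26 (A↔T), site 29 (C↔T), site 32 (T↔A).
That gives 7 mismatches out of 38 aligned sites, so the Hamming distance is 7.

7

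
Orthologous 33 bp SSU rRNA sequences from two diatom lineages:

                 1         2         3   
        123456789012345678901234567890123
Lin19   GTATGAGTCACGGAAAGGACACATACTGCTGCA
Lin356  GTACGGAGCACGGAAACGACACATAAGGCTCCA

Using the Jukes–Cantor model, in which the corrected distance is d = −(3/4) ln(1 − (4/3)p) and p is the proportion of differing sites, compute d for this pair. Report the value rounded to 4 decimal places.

Mismatches occur at site 4 (T↔C), site 6 (A↔G), site 7 (G↔A), site 8 (T↔G), site 17 (G↔C), site 26 (C↔A), site 27 (T↔G), site 31 (G↔C).
p = 8/33 = 0.242424.
d = −0.75 · ln(1 − (4/3)·0.242424) = −0.75 · ln(0.676768) = −0.75 · (-0.390427) = 0.2928.

0.2928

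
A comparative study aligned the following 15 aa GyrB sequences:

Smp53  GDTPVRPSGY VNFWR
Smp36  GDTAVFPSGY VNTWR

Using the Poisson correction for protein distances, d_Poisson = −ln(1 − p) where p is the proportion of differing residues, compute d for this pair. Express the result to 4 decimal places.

The sequences differ at positions 4 (P/A), 6 (R/F), 13 (F/T).
p = 3/15 = 0.200000.
d = −ln(1 − 0.200000) = −ln(0.800000) = 0.2231.

0.2231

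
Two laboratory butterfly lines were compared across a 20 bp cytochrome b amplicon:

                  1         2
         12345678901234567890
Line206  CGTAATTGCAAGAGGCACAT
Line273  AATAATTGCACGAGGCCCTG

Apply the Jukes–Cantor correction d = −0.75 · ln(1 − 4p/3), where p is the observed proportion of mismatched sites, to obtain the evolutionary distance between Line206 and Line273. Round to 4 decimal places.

0.3831

Mismatches occur at site 1 (C↔A), site 2 (G↔A), site 11 (A↔C), site 17 (A↔C), site 19 (A↔T), site 20 (T↔G).
p = 6/20 = 0.300000.
d = −0.75 · ln(1 − (4/3)·0.300000) = −0.75 · ln(0.600000) = −0.75 · (-0.510826) = 0.3831.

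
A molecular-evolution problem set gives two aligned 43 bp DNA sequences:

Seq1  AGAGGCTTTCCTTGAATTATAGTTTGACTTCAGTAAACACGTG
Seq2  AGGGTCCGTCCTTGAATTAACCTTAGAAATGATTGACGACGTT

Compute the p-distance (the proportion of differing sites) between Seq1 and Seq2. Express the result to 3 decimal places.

0.372

Mismatches occur at site 3 (A↔G), site 5 (G↔T), site 7 (T↔C), site 8 (T↔G), site 20 (T↔A), site 21 (A↔C), site 22 (G↔C), site 25 (T↔A), site 28 (C↔A), site 29 (T↔A), site 31 (C↔G), site 33 (G↔T), site 35 (A↔G), site 37 (A↔C), site 38 (C↔G), site 43 (G↔T).
There are 16 differences over 43 sites, so p = 16/43 = 0.372.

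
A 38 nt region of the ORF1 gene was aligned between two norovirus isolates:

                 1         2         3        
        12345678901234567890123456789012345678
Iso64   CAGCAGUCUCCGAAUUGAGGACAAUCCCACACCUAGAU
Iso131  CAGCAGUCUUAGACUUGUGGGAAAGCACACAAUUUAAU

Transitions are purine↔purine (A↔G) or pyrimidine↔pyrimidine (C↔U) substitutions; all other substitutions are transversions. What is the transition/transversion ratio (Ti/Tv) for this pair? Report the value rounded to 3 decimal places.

0.500

Differing sites — 10:C/U (Ti); 11:C/A (Tv); 14:A/C (Tv); 18:A/U (Tv); 21:A/G (Ti); 22:C/A (Tv); 25:U/G (Tv); 27:C/A (Tv); 32:C/A (Tv); 33:C/U (Ti); 35:A/U (Tv); 36:G/A (Ti).
Of the 12 differences, 4 transitions and 8 transversions, so Ti/Tv = 4/8 = 0.500.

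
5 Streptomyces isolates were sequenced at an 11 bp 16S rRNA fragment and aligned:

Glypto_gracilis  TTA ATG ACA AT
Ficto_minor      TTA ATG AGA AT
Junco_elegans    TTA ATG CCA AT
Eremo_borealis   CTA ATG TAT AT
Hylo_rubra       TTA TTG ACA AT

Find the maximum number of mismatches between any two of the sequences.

5

Pairwise Hamming distances:
  Glypto_gracilis vs Ficto_minor: 1
  Glypto_gracilis vs Junco_elegans: 1
  Glypto_gracilis vs Eremo_borealis: 4
  Glypto_gracilis vs Hylo_rubra: 1
  Ficto_minor vs Junco_elegans: 2
  Ficto_minor vs Eremo_borealis: 4
  Ficto_minor vs Hylo_rubra: 2
  Junco_elegans vs Eremo_borealis: 4
  Junco_elegans vs Hylo_rubra: 2
  Eremo_borealis vs Hylo_rubra: 5
The largest is 5, between Eremo_borealis and Hylo_rubra.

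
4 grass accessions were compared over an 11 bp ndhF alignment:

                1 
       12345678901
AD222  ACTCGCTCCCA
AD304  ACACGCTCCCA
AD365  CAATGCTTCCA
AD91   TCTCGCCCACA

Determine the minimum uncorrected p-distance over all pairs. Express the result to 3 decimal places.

Pairwise Hamming distances:
  AD222 vs AD304: 1
  AD222 vs AD365: 5
  AD222 vs AD91: 3
  AD304 vs AD365: 4
  AD304 vs AD91: 4
  AD365 vs AD91: 7
The smallest is 1 mismatch, between AD222 and AD304; p = 1/11 = 0.091.

0.091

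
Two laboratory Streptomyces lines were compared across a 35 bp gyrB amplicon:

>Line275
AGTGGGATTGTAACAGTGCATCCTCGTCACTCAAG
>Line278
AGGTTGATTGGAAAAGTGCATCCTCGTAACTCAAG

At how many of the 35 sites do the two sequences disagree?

Mismatches occur at site 3 (T/G), site 4 (G/T), site 5 (G/T), site 11 (T/G), site 14 (C/A), site 28 (C/A).
That gives 6 mismatches out of 35 aligned sites, so the Hamming distance is 6.

6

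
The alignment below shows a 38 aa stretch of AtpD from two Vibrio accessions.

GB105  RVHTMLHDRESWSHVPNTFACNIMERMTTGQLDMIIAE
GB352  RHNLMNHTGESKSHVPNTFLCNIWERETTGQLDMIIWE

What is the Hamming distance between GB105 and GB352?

Mismatches occur at site 2 (V↔H), site 3 (H↔N), site 4 (T↔L), site 6 (L↔N), site 8 (D↔T), site 9 (R↔G), site 12 (W↔K), site 20 (A↔L), site 24 (M↔W), site 27 (M↔E), site 37 (A↔W).
That gives 11 mismatches out of 38 aligned sites, so the Hamming distance is 11.

11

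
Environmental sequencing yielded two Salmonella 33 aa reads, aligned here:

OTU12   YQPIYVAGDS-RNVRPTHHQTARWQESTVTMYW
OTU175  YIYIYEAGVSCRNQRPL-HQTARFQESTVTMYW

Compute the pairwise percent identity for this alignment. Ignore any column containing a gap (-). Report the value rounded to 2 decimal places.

77.42%

Excluding the 2 gap columns leaves 31 comparable sites.
The sequences differ at positions 2 (Q/I), 3 (P/Y), 6 (V/E), 9 (D/V), 14 (V/Q), 17 (T/L), 24 (W/F).
24 of the 31 comparable sites match, so the percent identity is 24/31 × 100 = 77.42%.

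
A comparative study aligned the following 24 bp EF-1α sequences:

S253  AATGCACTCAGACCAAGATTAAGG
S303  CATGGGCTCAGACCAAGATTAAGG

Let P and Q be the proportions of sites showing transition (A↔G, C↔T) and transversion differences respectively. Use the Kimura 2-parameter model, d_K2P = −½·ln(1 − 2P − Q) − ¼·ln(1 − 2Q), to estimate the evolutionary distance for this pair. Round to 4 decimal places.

Mismatches occur at site 1 (A→C, transversion), site 5 (C→G, transversion), site 6 (A→G, transition).
Of the 3 differences, 1 transition and 2 transversions over 24 sites: P = 1/24 = 0.041667, Q = 2/24 = 0.083333.
d = −0.5·ln(0.833333) − 0.25·ln(0.833334) = −0.5·(-0.182322) − 0.25·(-0.182321) = 0.1367.

0.1367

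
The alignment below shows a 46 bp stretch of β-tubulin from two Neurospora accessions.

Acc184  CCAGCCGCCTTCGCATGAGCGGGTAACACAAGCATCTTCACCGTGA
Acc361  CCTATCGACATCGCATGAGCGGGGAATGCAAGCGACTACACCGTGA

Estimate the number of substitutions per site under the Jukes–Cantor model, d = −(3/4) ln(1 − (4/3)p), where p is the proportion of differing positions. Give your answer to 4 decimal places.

0.2880

Mismatches occur at site 3 (A↔T), site 4 (G↔A), site 5 (C↔T), site 8 (C↔A), site 10 (T↔A), site 24 (T↔G), site 27 (C↔T), site 28 (A↔G), site 34 (A↔G), site 35 (T↔A), site 38 (T↔A).
p = 11/46 = 0.239130.
d = −0.75 · ln(1 − (4/3)·0.239130) = −0.75 · ln(0.681160) = −0.75 · (-0.383958) = 0.2880.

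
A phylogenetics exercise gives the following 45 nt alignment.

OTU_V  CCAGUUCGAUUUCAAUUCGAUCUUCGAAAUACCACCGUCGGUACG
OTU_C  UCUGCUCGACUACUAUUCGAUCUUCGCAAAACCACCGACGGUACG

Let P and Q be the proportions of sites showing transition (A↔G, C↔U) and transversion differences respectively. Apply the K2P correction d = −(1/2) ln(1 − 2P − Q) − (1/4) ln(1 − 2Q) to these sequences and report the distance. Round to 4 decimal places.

The sequences differ at positions 1 (C/U, transition), 3 (A/U, transversion), 5 (U/C, transition), 10 (U/C, transition), 12 (U/A, transversion), 14 (A/U, transversion), 27 (A/C, transversion), 30 (U/A, transversion), 38 (U/A, transversion).
Of the 9 differences, 3 transitions and 6 transversions over 45 sites: P = 3/45 = 0.066667, Q = 6/45 = 0.133333.
d = −0.5·ln(0.733333) − 0.25·ln(0.733334) = −0.5·(-0.310155) − 0.25·(-0.310154) = 0.2326.

0.2326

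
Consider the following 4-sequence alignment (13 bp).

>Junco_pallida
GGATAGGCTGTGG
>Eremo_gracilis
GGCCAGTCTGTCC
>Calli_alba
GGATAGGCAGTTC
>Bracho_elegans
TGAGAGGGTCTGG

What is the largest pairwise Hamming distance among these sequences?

Pairwise Hamming distances:
  Junco_pallida vs Eremo_gracilis: 5
  Junco_pallida vs Calli_alba: 3
  Junco_pallida vs Bracho_elegans: 4
  Eremo_gracilis vs Calli_alba: 5
  Eremo_gracilis vs Bracho_elegans: 8
  Calli_alba vs Bracho_elegans: 7
The largest is 8, between Eremo_gracilis and Bracho_elegans.

8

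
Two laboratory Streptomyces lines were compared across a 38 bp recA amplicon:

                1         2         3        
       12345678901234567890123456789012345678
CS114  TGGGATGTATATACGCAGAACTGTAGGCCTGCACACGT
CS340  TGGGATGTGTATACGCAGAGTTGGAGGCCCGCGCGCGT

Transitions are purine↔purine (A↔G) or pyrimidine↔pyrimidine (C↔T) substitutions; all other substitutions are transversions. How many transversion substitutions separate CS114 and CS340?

1

Differing sites — 9:A/G (Ti); 20:A/G (Ti); 21:C/T (Ti); 24:T/G (Tv); 30:T/C (Ti); 33:A/G (Ti); 35:A/G (Ti).
Of the 7 differences, 6 transitions and 1 transversion, so the answer is 1.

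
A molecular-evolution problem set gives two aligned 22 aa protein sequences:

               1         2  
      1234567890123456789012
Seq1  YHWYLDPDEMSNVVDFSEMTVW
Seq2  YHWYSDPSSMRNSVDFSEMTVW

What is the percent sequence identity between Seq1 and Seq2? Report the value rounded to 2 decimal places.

The sequences differ at positions 5 (L/S), 8 (D/S), 9 (E/S), 11 (S/R), 13 (V/S).
17 of the 22 sites match, so the percent identity is 17/22 × 100 = 77.27%.

77.27%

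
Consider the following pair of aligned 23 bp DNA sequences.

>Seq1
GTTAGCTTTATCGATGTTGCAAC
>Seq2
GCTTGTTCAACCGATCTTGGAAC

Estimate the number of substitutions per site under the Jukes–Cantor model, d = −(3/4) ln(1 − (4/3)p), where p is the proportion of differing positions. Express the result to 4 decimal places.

Mismatches occur at site 2 (T↔C), site 4 (A↔T), site 6 (C↔T), site 8 (T↔C), site 9 (T↔A), site 11 (T↔C), site 16 (G↔C), site 20 (C↔G).
p = 8/23 = 0.347826.
d = −0.75 · ln(1 − (4/3)·0.347826) = −0.75 · ln(0.536232) = −0.75 · (-0.623188) = 0.4674.

0.4674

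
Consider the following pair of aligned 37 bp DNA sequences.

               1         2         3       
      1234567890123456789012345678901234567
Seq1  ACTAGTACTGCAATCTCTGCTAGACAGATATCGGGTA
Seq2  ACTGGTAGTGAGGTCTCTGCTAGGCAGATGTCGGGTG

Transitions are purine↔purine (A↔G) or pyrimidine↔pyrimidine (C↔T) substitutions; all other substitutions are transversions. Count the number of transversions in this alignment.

2

Differing sites — 4:A/G (Ti); 8:C/G (Tv); 11:C/A (Tv); 12:A/G (Ti); 13:A/G (Ti); 24:A/G (Ti); 30:A/G (Ti); 37:A/G (Ti).
Of the 8 differences, 6 transitions and 2 transversions, so the answer is 2.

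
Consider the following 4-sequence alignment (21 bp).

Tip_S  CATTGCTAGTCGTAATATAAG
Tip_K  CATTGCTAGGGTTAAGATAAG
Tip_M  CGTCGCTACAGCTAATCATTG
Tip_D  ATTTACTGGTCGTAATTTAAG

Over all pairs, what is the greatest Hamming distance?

13

Pairwise Hamming distances:
  Tip_S vs Tip_K: 4
  Tip_S vs Tip_M: 10
  Tip_S vs Tip_D: 5
  Tip_K vs Tip_M: 10
  Tip_K vs Tip_D: 9
  Tip_M vs Tip_D: 13
The largest is 13, between Tip_M and Tip_D.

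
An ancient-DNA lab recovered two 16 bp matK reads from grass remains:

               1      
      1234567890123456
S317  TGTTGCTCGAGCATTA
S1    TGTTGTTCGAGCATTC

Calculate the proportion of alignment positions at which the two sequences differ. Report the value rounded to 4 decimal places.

0.1250

Differing sites — 6:C/T; 16:A/C.
There are 2 differences over 16 sites, so p = 2/16 = 0.1250.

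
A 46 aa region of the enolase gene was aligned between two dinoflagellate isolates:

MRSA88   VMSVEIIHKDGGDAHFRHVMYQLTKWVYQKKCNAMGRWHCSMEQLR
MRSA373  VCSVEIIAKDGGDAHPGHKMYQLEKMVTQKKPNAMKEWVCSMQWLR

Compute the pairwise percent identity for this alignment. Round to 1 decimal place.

69.6%

Mismatches occur at site 2 (M↔C), site 8 (H↔A), site 16 (F↔P), site 17 (R↔G), site 19 (V↔K), site 24 (T↔E), site 26 (W↔M), site 28 (Y↔T), site 32 (C↔P), site 36 (G↔K), site 37 (R↔E), site 39 (H↔V), site 43 (E↔Q), site 44 (Q↔W).
32 of the 46 sites match, so the percent identity is 32/46 × 100 = 69.6%.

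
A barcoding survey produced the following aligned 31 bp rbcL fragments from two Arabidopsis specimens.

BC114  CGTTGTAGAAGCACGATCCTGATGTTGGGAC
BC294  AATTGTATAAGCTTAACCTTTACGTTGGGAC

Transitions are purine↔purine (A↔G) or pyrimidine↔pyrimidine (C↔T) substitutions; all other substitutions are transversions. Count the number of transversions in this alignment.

4

Differing sites — 1:C/A (Tv); 2:G/A (Ti); 8:G/T (Tv); 13:A/T (Tv); 14:C/T (Ti); 15:G/A (Ti); 17:T/C (Ti); 19:C/T (Ti); 21:G/T (Tv); 23:T/C (Ti).
Of the 10 differences, 6 transitions and 4 transversions, so the answer is 4.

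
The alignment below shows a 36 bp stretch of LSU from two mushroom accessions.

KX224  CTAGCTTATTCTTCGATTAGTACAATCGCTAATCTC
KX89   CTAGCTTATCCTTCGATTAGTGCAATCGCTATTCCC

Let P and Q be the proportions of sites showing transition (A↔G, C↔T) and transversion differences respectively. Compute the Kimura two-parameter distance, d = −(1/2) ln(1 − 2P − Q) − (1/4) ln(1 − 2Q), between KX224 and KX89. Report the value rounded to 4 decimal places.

0.1224

Differing sites — 10:T/C (Ti); 22:A/G (Ti); 32:A/T (Tv); 35:T/C (Ti).
Of the 4 differences, 3 transitions and 1 transversion over 36 sites: P = 3/36 = 0.083333, Q = 1/36 = 0.027778.
d = −0.5·ln(0.805556) − 0.25·ln(0.944444) = −0.5·(-0.216223) − 0.25·(-0.057159) = 0.1224.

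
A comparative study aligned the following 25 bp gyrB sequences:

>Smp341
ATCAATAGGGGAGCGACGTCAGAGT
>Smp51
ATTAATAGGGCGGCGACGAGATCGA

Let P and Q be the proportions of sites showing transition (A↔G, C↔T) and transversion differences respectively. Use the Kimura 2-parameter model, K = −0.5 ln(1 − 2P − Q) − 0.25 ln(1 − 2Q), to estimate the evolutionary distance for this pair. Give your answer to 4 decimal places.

Differing sites — 3:C/T (Ti); 11:G/C (Tv); 12:A/G (Ti); 19:T/A (Tv); 20:C/G (Tv); 22:G/T (Tv); 23:A/C (Tv); 25:T/A (Tv).
Of the 8 differences, 2 transitions and 6 transversions over 25 sites: P = 2/25 = 0.080000, Q = 6/25 = 0.240000.
d = −0.5·ln(0.600000) − 0.25·ln(0.520000) = −0.5·(-0.510826) − 0.25·(-0.653926) = 0.4189.

0.4189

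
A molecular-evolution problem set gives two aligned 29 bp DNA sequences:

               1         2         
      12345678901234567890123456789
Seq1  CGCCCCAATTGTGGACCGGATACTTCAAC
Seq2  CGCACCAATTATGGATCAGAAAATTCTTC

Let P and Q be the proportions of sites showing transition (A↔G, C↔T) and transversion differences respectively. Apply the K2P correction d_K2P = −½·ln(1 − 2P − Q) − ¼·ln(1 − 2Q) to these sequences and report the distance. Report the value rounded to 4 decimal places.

0.3442

Differing sites — 4:C/A (Tv); 11:G/A (Ti); 16:C/T (Ti); 18:G/A (Ti); 21:T/A (Tv); 23:C/A (Tv); 27:A/T (Tv); 28:A/T (Tv).
Of the 8 differences, 3 transitions and 5 transversions over 29 sites: P = 3/29 = 0.103448, Q = 5/29 = 0.172414.
d = −0.5·ln(0.620690) − 0.25·ln(0.655172) = −0.5·(-0.476924) − 0.25·(-0.422857) = 0.3442.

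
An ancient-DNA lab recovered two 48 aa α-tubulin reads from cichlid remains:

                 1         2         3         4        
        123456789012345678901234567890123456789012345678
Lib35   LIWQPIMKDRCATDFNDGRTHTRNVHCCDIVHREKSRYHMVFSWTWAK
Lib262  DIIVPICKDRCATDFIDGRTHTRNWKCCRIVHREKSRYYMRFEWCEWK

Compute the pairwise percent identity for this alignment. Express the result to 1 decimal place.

The sequences differ at positions 1 (L/D), 3 (W/I), 4 (Q/V), 7 (M/C), 16 (N/I), 25 (V/W), 26 (H/K), 29 (D/R), 39 (H/Y), 41 (V/R), 43 (S/E), 45 (T/C), 46 (W/E), 47 (A/W).
34 of the 48 sites match, so the percent identity is 34/48 × 100 = 70.8%.

70.8%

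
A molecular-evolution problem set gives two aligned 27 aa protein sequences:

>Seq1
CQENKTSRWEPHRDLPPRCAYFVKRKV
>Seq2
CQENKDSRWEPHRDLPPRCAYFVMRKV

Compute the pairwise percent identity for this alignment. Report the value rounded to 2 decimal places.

92.59%

Mismatches occur at site 6 (T↔D), site 24 (K↔M).
25 of the 27 sites match, so the percent identity is 25/27 × 100 = 92.59%.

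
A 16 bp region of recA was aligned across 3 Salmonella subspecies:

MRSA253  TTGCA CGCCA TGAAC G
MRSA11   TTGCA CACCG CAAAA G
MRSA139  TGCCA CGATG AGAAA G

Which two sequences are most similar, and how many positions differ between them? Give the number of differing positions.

5

Pairwise Hamming distances:
  MRSA253 vs MRSA11: 5
  MRSA253 vs MRSA139: 7
  MRSA11 vs MRSA139: 7
The smallest is 5, between MRSA253 and MRSA11.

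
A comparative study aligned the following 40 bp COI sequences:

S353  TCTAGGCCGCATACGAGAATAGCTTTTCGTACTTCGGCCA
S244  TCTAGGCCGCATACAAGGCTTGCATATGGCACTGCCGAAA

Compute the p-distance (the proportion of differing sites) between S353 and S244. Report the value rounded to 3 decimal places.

0.300

Mismatches occur at site 15 (G↔A), site 18 (A↔G), site 19 (A↔C), site 21 (A↔T), site 24 (T↔A), site 26 (T↔A), site 28 (C↔G), site 30 (T↔C), site 34 (T↔G), site 36 (G↔C), site 38 (C↔A), site 39 (C↔A).
There are 12 differences over 40 sites, so p = 12/40 = 0.300.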